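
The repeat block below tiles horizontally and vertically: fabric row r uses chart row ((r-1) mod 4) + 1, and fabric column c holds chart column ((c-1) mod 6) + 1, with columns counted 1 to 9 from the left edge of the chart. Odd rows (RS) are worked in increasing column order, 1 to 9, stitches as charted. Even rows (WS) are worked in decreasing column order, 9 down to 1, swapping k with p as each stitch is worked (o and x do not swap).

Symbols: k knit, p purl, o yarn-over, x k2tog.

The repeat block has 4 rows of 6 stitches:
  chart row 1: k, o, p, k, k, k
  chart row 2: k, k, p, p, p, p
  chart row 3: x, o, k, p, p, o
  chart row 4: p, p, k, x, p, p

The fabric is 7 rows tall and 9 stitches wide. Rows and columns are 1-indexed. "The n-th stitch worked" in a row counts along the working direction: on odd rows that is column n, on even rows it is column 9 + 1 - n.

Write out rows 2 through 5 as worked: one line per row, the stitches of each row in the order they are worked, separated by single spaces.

Row 2: chart row 2, WS - tiled (columns 1-9): k k p p p p k k p; work from column 9 back to 1 with k<->p swapped.
Row 3: chart row 3, RS - tile across columns 1-9 and work as-is.
Row 4: chart row 4, WS - tiled (columns 1-9): p p k x p p p p k; work from column 9 back to 1 with k<->p swapped.
Row 5: chart row 1, RS - tile across columns 1-9 and work as-is.

Result:
k p p k k k k p p
x o k p p o x o k
p k k k k x p k k
k o p k k k k o p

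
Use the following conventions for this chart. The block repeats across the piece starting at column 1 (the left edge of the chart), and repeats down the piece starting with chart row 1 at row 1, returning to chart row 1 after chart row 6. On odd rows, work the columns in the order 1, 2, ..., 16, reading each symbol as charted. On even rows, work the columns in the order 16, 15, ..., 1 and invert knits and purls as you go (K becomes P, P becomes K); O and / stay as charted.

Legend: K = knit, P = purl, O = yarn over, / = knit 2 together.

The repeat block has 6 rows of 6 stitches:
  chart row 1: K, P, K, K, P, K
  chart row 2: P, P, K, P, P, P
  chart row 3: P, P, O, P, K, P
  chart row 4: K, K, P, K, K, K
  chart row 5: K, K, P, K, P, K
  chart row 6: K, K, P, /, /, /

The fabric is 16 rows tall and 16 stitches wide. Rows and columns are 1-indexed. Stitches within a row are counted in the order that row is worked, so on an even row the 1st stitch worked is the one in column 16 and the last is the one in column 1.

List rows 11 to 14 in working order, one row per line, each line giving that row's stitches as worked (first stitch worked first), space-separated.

== ROWS AS WORKED ==
K K P K P K K K P K P K K K P K
/ K P P / / / K P P / / / K P P
K P K K P K K P K K P K K P K K
K P K K K K K P K K K K K P K K

Derivation:
Row 11: chart row 5, RS - tile across columns 1-16 and work as-is.
Row 12: chart row 6, WS - tiled (columns 1-16): K K P / / / K K P / / / K K P /; work from column 16 back to 1 with K<->P swapped.
Row 13: chart row 1, RS - tile across columns 1-16 and work as-is.
Row 14: chart row 2, WS - tiled (columns 1-16): P P K P P P P P K P P P P P K P; work from column 16 back to 1 with K<->P swapped.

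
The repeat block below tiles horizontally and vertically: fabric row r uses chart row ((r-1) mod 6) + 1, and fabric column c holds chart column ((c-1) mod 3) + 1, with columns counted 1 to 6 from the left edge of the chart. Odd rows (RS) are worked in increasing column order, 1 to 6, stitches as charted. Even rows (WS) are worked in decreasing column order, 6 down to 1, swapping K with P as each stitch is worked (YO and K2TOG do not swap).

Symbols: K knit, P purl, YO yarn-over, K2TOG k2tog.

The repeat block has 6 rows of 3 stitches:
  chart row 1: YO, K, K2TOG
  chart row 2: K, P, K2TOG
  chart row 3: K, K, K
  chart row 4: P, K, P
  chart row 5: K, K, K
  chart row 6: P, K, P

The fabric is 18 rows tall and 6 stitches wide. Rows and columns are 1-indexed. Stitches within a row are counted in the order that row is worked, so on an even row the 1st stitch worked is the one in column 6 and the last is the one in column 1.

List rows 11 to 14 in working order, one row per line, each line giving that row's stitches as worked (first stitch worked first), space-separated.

Rows as worked:
K K K K K K
K P K K P K
YO K K2TOG YO K K2TOG
K2TOG K P K2TOG K P

Derivation:
Row 11: chart row 5, RS - tile across columns 1-6 and work as-is.
Row 12: chart row 6, WS - tiled (columns 1-6): P K P P K P; work from column 6 back to 1 with K<->P swapped.
Row 13: chart row 1, RS - tile across columns 1-6 and work as-is.
Row 14: chart row 2, WS - tiled (columns 1-6): K P K2TOG K P K2TOG; work from column 6 back to 1 with K<->P swapped.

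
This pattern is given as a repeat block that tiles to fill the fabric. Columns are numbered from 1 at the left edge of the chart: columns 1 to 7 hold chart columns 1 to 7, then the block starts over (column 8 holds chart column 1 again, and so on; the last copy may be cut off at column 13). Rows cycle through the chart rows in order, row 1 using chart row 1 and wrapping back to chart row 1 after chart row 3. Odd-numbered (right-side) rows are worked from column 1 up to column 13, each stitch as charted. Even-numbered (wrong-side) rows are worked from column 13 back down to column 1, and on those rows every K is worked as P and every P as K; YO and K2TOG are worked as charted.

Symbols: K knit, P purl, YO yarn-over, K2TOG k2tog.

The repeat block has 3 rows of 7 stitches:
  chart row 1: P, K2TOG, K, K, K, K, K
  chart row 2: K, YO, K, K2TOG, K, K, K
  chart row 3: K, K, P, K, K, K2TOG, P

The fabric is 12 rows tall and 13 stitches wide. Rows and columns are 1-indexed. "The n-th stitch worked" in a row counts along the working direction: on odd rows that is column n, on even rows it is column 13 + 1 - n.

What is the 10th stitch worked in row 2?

Stitch:
K2TOG

Derivation:
For row 2: chart row = ((2-1) mod 3) + 1 = 2; this is a WS (even) row.
Chart row 2 tiled across columns 1-13: K YO K K2TOG K K K K YO K K2TOG K K
WS row: flip the tiled sequence (start at column 13) and apply K<->P; YO and K2TOG stay.
Row 2 as worked: P P K2TOG P YO P P P P K2TOG P YO P
Stitch 10 in working order -> K2TOG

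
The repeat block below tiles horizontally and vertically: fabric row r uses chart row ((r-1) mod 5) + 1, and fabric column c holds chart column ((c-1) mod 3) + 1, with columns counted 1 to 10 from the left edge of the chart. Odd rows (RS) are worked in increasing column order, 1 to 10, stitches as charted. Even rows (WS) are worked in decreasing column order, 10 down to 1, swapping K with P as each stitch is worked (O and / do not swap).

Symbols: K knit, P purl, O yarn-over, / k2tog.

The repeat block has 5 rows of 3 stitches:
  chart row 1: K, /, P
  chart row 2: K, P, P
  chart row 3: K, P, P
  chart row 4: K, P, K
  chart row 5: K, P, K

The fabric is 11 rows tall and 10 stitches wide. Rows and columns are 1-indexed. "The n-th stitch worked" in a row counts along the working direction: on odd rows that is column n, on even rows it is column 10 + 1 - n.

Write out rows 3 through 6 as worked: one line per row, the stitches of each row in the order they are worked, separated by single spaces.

Result:
K P P K P P K P P K
P P K P P K P P K P
K P K K P K K P K K
P K / P K / P K / P

Derivation:
Row 3: chart row 3, RS - tile across columns 1-10 and work as-is.
Row 4: chart row 4, WS - tiled (columns 1-10): K P K K P K K P K K; work from column 10 back to 1 with K<->P swapped.
Row 5: chart row 5, RS - tile across columns 1-10 and work as-is.
Row 6: chart row 1, WS - tiled (columns 1-10): K / P K / P K / P K; work from column 10 back to 1 with K<->P swapped.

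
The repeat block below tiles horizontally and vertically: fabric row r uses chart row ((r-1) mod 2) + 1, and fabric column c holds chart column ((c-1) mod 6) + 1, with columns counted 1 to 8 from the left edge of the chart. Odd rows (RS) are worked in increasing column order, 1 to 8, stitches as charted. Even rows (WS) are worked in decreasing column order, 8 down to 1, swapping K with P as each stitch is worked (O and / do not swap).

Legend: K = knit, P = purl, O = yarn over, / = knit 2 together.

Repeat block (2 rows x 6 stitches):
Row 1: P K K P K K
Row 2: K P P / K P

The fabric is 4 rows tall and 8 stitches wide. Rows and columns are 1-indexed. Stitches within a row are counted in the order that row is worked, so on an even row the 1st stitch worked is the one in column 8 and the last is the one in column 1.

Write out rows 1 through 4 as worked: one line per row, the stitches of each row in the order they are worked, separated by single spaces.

Result:
P K K P K K P K
K P K P / K K P
P K K P K K P K
K P K P / K K P

Derivation:
Row 1: chart row 1, RS - tile across columns 1-8 and work as-is.
Row 2: chart row 2, WS - tiled (columns 1-8): K P P / K P K P; work from column 8 back to 1 with K<->P swapped.
Row 3: chart row 1, RS - tile across columns 1-8 and work as-is.
Row 4: chart row 2, WS - tiled (columns 1-8): K P P / K P K P; work from column 8 back to 1 with K<->P swapped.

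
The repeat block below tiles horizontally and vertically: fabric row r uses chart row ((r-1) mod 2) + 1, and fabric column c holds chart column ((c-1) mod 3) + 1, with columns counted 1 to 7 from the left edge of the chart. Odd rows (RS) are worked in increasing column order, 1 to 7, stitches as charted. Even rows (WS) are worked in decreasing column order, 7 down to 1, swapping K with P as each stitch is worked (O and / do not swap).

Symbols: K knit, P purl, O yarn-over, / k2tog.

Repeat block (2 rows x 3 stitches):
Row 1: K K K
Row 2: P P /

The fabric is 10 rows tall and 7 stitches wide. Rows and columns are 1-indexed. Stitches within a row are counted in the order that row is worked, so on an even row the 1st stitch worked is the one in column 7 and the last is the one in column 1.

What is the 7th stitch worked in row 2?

== STITCH ==
K

Derivation:
For row 2: chart row = ((2-1) mod 2) + 1 = 2; this is a WS (even) row.
Chart row 2 tiled across columns 1-7: P P / P P / P
WS row: flip the tiled sequence (start at column 7) and apply K<->P; O and / stay.
Row 2 as worked: K / K K / K K
Counting 7 along the worked row gives K.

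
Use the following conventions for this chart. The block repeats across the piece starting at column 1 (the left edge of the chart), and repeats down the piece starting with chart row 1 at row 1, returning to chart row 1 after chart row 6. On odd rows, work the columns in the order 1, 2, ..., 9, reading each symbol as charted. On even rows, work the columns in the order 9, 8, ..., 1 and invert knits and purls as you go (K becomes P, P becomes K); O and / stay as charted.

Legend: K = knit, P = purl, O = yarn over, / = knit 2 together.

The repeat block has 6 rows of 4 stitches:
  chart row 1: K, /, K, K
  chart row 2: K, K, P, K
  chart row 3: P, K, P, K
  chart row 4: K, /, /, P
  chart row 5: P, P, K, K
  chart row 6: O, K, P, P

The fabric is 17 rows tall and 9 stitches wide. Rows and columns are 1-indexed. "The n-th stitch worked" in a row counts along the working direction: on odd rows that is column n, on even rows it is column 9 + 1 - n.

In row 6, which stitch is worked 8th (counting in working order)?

Stitch:
P

Derivation:
Row 6 uses chart row ((6-1) mod 6)+1 = 6. Row 6 is even, so WS.
Chart row 6 tiled across columns 1-9: O K P P O K P P O
WS: work from column 9 back to column 1 (reverse the tiled row), swapping K<->P (O and / unchanged).
Row 6 as worked: O K K P O K K P O
Stitch 8 in working order -> P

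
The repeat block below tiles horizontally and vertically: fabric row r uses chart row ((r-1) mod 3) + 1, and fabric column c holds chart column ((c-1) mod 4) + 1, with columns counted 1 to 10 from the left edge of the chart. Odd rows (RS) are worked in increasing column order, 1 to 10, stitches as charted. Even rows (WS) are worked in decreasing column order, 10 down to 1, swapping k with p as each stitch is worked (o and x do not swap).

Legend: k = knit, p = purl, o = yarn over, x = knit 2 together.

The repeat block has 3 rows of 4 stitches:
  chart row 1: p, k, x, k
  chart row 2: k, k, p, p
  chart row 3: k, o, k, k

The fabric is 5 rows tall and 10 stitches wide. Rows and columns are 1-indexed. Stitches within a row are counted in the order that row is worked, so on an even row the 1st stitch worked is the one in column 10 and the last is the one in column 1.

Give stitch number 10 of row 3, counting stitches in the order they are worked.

Stitch:
o

Derivation:
Row 3: (3-1) mod 3 = 2, so use chart row 3. Odd row -> RS.
Chart row 3 tiled across columns 1-10: k o k k k o k k k o
RS: work column 1 to column 10, symbols as charted — the tiled row is the row as worked.
Counting 10 along the worked row gives o.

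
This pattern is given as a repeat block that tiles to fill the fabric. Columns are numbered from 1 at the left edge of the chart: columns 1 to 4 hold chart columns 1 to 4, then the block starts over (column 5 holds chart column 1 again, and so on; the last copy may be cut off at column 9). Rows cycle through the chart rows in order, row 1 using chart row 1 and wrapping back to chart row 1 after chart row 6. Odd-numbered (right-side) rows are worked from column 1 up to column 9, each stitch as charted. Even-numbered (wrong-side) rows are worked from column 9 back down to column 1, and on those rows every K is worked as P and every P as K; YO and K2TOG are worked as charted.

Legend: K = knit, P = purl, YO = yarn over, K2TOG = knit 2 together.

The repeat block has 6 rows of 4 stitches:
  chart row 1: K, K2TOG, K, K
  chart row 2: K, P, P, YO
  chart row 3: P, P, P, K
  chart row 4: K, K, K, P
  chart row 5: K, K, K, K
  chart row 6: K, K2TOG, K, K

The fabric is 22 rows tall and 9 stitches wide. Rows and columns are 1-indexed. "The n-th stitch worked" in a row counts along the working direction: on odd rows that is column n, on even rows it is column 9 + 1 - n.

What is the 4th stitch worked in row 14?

For row 14: chart row = ((14-1) mod 6) + 1 = 2; this is a WS (even) row.
Chart row 2 tiled across columns 1-9: K P P YO K P P YO K
WS row: flip the tiled sequence (start at column 9) and apply K<->P; YO and K2TOG stay.
Row 14 as worked: P YO K K P YO K K P
The 4th stitch worked is K.

Result:
K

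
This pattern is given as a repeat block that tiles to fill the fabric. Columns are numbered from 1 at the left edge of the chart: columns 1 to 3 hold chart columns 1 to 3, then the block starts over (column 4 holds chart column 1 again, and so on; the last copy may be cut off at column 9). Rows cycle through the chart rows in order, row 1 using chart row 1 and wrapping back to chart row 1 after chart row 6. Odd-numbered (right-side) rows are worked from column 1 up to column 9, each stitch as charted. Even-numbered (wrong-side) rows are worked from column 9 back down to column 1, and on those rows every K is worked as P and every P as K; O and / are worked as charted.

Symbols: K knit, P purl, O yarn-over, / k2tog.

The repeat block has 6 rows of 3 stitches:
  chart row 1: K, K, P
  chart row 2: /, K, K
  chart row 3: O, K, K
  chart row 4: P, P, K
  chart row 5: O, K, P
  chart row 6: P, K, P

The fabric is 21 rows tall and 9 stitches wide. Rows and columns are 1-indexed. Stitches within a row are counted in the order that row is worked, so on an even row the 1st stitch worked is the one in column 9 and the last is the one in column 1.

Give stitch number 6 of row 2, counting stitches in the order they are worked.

For row 2: chart row = ((2-1) mod 6) + 1 = 2; this is a WS (even) row.
Chart row 2 tiled across columns 1-9: / K K / K K / K K
WS row: flip the tiled sequence (start at column 9) and apply K<->P; O and / stay.
Row 2 as worked: P P / P P / P P /
The 6th stitch worked is /.

== STITCH ==
/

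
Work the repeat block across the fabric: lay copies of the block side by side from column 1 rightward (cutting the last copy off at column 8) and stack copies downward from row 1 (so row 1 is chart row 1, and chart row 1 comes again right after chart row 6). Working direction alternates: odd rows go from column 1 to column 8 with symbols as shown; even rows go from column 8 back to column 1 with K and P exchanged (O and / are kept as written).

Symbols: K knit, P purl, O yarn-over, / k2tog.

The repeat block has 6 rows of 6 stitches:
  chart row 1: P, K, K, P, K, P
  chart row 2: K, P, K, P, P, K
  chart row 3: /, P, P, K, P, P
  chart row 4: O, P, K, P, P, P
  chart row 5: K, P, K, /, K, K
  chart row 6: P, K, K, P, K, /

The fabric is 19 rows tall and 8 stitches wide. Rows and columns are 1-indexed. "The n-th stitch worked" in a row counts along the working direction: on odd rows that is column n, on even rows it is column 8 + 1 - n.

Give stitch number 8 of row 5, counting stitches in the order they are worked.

Row 5: (5-1) mod 6 = 4, so use chart row 5. Odd row -> RS.
Chart row 5 tiled across columns 1-8: K P K / K K K P
Right side: take the tiled row as-is (worked left to right from column 1).
The 8th stitch worked is P.

Result:
P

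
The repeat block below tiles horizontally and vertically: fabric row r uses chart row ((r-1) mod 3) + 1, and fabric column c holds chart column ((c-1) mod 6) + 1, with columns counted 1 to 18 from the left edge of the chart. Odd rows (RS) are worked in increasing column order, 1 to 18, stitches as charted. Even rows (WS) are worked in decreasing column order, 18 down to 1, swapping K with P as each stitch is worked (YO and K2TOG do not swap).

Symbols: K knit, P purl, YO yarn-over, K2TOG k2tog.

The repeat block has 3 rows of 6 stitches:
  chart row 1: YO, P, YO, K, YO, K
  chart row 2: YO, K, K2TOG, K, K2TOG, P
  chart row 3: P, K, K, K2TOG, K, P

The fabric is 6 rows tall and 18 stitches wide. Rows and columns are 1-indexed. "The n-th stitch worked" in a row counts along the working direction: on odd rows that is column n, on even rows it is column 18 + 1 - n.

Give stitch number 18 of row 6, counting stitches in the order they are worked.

Row 6 uses chart row ((6-1) mod 3)+1 = 3. Row 6 is even, so WS.
Chart row 3 tiled across columns 1-18: P K K K2TOG K P P K K K2TOG K P P K K K2TOG K P
Wrong side: read the tiled row from column 18 down to 1 and exchange K with P (leave YO, K2TOG).
Row 6 as worked: K P K2TOG P P K K P K2TOG P P K K P K2TOG P P K
The 18th stitch worked is K.

Result:
K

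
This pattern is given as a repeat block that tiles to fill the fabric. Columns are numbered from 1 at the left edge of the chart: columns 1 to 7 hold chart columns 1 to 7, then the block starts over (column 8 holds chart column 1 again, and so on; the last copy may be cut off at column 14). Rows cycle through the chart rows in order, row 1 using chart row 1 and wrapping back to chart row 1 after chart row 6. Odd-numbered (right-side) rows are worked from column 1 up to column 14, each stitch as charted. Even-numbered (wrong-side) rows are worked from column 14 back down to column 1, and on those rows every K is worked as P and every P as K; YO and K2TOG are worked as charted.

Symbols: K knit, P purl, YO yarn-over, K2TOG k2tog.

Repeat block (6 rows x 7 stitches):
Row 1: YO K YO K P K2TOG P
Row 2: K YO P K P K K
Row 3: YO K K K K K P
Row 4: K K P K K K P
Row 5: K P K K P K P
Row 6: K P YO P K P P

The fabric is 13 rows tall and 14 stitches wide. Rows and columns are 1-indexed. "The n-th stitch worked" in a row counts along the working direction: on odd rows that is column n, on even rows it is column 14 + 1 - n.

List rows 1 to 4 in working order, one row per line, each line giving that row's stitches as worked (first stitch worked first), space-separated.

Rows as worked:
YO K YO K P K2TOG P YO K YO K P K2TOG P
P P K P K YO P P P K P K YO P
YO K K K K K P YO K K K K K P
K P P P K P P K P P P K P P

Derivation:
Row 1: chart row 1, RS - tile across columns 1-14 and work as-is.
Row 2: chart row 2, WS - tiled (columns 1-14): K YO P K P K K K YO P K P K K; work from column 14 back to 1 with K<->P swapped.
Row 3: chart row 3, RS - tile across columns 1-14 and work as-is.
Row 4: chart row 4, WS - tiled (columns 1-14): K K P K K K P K K P K K K P; work from column 14 back to 1 with K<->P swapped.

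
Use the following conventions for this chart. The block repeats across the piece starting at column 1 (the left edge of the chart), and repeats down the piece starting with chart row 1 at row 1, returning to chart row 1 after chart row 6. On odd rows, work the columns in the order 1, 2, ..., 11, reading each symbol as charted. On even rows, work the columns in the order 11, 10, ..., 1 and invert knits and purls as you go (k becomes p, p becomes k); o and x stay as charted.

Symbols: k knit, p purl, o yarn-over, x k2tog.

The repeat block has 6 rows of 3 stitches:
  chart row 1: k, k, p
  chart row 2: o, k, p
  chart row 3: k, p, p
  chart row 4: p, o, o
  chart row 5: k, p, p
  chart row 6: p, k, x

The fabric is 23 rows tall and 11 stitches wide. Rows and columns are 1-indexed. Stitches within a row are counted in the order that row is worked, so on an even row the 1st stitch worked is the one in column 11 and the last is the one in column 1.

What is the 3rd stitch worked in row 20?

For row 20: chart row = ((20-1) mod 6) + 1 = 2; this is a WS (even) row.
Chart row 2 tiled across columns 1-11: o k p o k p o k p o k
Wrong side: read the tiled row from column 11 down to 1 and exchange k with p (leave o, x).
Row 20 as worked: p o k p o k p o k p o
Counting 3 along the worked row gives k.

== STITCH ==
k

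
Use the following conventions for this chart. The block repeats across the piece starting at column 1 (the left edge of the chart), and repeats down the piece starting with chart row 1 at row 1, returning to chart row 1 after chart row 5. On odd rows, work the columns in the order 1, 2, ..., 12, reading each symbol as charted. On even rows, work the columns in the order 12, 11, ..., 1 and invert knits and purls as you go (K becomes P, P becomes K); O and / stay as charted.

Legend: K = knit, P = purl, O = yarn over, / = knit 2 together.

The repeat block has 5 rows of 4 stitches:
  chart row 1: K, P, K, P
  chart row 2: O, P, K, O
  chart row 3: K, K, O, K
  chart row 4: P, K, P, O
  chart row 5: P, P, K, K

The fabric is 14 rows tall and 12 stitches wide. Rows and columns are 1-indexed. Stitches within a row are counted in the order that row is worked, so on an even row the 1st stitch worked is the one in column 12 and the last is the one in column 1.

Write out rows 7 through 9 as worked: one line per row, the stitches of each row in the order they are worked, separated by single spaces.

Rows as worked:
O P K O O P K O O P K O
P O P P P O P P P O P P
P K P O P K P O P K P O

Derivation:
Row 7: chart row 2, RS - tile across columns 1-12 and work as-is.
Row 8: chart row 3, WS - tiled (columns 1-12): K K O K K K O K K K O K; work from column 12 back to 1 with K<->P swapped.
Row 9: chart row 4, RS - tile across columns 1-12 and work as-is.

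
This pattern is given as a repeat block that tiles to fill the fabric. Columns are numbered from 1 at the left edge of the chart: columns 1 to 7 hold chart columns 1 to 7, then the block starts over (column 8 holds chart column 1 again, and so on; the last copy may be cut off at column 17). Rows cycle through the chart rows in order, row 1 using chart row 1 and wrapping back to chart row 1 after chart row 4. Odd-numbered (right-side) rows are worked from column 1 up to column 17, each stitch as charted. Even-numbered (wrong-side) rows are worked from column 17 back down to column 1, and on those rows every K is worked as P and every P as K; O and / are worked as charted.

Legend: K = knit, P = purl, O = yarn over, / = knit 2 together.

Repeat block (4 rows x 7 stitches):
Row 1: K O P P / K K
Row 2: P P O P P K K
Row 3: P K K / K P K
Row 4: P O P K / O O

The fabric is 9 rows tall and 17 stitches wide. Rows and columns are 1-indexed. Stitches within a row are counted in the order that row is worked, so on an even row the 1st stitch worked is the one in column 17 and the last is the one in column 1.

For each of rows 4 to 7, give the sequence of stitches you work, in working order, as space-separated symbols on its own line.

Result:
K O K O O / P K O K O O / P K O K
K O P P / K K K O P P / K K K O P
O K K P P K K O K K P P K K O K K
P K K / K P K P K K / K P K P K K

Derivation:
Row 4: chart row 4, WS - tiled (columns 1-17): P O P K / O O P O P K / O O P O P; work from column 17 back to 1 with K<->P swapped.
Row 5: chart row 1, RS - tile across columns 1-17 and work as-is.
Row 6: chart row 2, WS - tiled (columns 1-17): P P O P P K K P P O P P K K P P O; work from column 17 back to 1 with K<->P swapped.
Row 7: chart row 3, RS - tile across columns 1-17 and work as-is.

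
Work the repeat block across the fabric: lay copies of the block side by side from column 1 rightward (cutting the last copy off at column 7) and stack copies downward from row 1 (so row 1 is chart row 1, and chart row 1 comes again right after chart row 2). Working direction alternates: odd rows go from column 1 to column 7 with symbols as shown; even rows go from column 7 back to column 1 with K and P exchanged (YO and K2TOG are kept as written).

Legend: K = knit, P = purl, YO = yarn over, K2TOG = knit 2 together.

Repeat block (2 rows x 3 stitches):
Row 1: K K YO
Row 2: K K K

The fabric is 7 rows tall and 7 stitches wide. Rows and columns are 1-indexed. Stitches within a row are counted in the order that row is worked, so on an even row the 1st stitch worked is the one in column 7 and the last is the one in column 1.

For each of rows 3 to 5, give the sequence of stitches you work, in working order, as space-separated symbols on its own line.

== ROWS AS WORKED ==
K K YO K K YO K
P P P P P P P
K K YO K K YO K

Derivation:
Row 3: chart row 1, RS - tile across columns 1-7 and work as-is.
Row 4: chart row 2, WS - tiled (columns 1-7): K K K K K K K; work from column 7 back to 1 with K<->P swapped.
Row 5: chart row 1, RS - tile across columns 1-7 and work as-is.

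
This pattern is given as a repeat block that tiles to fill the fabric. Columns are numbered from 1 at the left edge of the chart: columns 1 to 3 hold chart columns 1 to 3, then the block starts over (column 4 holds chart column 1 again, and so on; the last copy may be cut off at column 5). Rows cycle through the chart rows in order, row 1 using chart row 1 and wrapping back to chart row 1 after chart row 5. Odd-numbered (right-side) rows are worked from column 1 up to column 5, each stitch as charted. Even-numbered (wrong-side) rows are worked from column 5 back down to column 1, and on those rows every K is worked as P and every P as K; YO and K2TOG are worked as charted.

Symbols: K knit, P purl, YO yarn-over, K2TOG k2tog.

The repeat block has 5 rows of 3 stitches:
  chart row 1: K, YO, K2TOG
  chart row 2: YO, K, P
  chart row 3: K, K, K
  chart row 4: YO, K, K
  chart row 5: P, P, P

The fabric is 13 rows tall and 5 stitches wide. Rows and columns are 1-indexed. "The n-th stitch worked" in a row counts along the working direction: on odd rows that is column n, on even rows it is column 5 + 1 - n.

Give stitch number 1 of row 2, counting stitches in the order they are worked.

Stitch:
P

Derivation:
For row 2: chart row = ((2-1) mod 5) + 1 = 2; this is a WS (even) row.
Chart row 2 tiled across columns 1-5: YO K P YO K
WS: work from column 5 back to column 1 (reverse the tiled row), swapping K<->P (YO and K2TOG unchanged).
Row 2 as worked: P YO K P YO
Counting 1 along the worked row gives P.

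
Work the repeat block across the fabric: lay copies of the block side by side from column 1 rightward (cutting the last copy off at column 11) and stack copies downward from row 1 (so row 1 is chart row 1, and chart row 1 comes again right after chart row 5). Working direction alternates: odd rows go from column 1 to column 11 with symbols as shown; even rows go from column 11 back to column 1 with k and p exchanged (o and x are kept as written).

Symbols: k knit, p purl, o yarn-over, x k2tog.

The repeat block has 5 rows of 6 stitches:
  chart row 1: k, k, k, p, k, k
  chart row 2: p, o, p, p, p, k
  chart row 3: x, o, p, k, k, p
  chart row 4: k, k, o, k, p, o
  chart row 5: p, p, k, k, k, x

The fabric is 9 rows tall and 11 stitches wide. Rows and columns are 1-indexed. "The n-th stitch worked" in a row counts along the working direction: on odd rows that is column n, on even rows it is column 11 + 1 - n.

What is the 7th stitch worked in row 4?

Row 4 uses chart row ((4-1) mod 5)+1 = 4. Row 4 is even, so WS.
Chart row 4 tiled across columns 1-11: k k o k p o k k o k p
WS: work from column 11 back to column 1 (reverse the tiled row), swapping k<->p (o and x unchanged).
Row 4 as worked: k p o p p o k p o p p
Counting 7 along the worked row gives k.

Result:
k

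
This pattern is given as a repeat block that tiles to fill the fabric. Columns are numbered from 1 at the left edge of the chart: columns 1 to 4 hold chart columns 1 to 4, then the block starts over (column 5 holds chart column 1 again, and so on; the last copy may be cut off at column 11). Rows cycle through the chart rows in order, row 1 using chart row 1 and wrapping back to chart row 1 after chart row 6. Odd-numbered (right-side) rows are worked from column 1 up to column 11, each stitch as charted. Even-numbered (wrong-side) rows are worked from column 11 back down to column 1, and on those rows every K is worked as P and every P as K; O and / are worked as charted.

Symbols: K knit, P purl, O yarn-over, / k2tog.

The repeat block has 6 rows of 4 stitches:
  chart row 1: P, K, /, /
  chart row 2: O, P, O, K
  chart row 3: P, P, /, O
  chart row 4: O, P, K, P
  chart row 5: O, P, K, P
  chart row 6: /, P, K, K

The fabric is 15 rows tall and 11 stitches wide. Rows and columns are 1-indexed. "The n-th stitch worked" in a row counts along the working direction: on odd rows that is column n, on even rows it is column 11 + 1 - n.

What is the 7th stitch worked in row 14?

Row 14 uses chart row ((14-1) mod 6)+1 = 2. Row 14 is even, so WS.
Chart row 2 tiled across columns 1-11: O P O K O P O K O P O
WS: work from column 11 back to column 1 (reverse the tiled row), swapping K<->P (O and / unchanged).
Row 14 as worked: O K O P O K O P O K O
Counting 7 along the worked row gives O.

Result:
O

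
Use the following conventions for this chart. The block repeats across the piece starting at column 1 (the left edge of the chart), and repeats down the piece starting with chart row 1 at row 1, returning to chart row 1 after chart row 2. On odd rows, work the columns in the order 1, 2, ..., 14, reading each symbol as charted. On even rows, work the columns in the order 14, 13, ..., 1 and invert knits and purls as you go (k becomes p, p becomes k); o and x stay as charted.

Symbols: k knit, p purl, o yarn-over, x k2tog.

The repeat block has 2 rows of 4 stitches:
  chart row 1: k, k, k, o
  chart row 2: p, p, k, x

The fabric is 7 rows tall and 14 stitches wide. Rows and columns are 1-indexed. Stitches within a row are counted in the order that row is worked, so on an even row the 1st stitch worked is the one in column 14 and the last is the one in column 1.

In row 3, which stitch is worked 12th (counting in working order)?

Row 3 uses chart row ((3-1) mod 2)+1 = 1. Row 3 is odd, so RS.
Chart row 1 tiled across columns 1-14: k k k o k k k o k k k o k k
RS row: no reversal, no swap; stitch n worked = column n.
Counting 12 along the worked row gives o.

Stitch:
o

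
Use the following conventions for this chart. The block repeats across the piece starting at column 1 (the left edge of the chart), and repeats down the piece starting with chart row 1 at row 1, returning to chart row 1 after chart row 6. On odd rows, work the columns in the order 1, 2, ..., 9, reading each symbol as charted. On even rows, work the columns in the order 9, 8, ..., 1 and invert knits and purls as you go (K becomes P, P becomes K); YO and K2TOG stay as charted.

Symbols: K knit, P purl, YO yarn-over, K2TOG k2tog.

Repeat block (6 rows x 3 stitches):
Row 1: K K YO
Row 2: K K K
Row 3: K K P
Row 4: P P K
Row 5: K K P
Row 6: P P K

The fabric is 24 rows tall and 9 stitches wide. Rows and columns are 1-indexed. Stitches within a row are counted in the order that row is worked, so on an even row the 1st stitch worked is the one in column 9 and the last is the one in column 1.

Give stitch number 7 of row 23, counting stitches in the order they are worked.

Result:
K

Derivation:
For row 23: chart row = ((23-1) mod 6) + 1 = 5; this is a RS (odd) row.
Chart row 5 tiled across columns 1-9: K K P K K P K K P
Right side: take the tiled row as-is (worked left to right from column 1).
The 7th stitch worked is K.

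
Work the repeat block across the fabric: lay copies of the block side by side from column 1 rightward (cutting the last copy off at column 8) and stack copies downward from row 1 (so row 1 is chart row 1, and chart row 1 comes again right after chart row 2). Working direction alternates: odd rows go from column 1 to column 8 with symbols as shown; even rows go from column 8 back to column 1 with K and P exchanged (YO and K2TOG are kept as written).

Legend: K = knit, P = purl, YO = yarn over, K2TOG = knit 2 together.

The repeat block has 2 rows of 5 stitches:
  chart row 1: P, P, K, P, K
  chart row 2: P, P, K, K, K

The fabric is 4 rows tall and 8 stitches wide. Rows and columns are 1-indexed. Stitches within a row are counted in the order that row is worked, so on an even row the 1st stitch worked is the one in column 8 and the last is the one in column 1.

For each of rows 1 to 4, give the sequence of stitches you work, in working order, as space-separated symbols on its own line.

== ROWS AS WORKED ==
P P K P K P P K
P K K P P P K K
P P K P K P P K
P K K P P P K K

Derivation:
Row 1: chart row 1, RS - tile across columns 1-8 and work as-is.
Row 2: chart row 2, WS - tiled (columns 1-8): P P K K K P P K; work from column 8 back to 1 with K<->P swapped.
Row 3: chart row 1, RS - tile across columns 1-8 and work as-is.
Row 4: chart row 2, WS - tiled (columns 1-8): P P K K K P P K; work from column 8 back to 1 with K<->P swapped.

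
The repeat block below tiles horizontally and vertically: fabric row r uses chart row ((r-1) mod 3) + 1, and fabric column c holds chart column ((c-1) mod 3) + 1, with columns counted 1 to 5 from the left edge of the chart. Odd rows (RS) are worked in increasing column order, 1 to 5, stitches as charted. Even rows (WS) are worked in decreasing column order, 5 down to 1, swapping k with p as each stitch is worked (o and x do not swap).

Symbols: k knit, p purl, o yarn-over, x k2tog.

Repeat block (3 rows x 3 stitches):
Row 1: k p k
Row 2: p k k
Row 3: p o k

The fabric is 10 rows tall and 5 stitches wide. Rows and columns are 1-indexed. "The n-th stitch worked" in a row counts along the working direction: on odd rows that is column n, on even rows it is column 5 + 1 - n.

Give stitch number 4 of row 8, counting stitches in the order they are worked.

Result:
p

Derivation:
Row 8 uses chart row ((8-1) mod 3)+1 = 2. Row 8 is even, so WS.
Chart row 2 tiled across columns 1-5: p k k p k
WS: work from column 5 back to column 1 (reverse the tiled row), swapping k<->p (o and x unchanged).
Row 8 as worked: p k p p k
Counting 4 along the worked row gives p.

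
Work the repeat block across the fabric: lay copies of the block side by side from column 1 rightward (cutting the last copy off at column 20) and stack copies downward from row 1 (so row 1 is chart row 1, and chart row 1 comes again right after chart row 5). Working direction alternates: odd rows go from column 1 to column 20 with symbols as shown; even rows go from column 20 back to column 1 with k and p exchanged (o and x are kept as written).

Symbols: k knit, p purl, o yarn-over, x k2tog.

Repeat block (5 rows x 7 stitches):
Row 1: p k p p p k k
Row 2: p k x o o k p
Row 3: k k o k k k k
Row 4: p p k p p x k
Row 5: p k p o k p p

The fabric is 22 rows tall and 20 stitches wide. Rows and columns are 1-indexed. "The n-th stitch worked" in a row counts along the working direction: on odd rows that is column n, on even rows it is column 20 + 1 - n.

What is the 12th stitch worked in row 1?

For row 1: chart row = ((1-1) mod 5) + 1 = 1; this is a RS (odd) row.
Chart row 1 tiled across columns 1-20: p k p p p k k p k p p p k k p k p p p k
RS: work column 1 to column 20, symbols as charted — the tiled row is the row as worked.
Stitch 12 in working order -> p

== STITCH ==
p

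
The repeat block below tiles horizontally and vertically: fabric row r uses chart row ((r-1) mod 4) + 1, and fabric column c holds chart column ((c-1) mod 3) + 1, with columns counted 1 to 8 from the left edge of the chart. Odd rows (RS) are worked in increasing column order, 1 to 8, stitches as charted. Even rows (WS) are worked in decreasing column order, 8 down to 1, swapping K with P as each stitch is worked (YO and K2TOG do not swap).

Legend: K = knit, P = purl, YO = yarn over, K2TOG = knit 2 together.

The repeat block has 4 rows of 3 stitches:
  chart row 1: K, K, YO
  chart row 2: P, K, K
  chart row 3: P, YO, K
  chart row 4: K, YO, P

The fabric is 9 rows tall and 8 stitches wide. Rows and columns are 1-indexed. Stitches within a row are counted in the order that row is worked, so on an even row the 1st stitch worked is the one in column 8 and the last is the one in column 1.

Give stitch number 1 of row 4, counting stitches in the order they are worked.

Result:
YO

Derivation:
Row 4 uses chart row ((4-1) mod 4)+1 = 4. Row 4 is even, so WS.
Chart row 4 tiled across columns 1-8: K YO P K YO P K YO
WS: work from column 8 back to column 1 (reverse the tiled row), swapping K<->P (YO and K2TOG unchanged).
Row 4 as worked: YO P K YO P K YO P
The 1st stitch worked is YO.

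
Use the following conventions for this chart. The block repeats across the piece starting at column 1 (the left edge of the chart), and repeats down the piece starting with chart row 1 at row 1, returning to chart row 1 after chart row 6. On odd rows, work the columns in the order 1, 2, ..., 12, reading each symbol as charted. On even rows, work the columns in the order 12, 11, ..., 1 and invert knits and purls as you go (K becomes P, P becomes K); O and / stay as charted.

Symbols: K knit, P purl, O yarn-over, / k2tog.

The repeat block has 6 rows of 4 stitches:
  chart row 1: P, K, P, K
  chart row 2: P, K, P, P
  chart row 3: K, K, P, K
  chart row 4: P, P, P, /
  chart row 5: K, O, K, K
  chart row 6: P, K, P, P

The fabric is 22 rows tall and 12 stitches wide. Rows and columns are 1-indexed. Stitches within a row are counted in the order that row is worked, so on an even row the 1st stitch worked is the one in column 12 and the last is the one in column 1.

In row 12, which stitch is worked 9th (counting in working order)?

Stitch:
K

Derivation:
Row 12: (12-1) mod 6 = 5, so use chart row 6. Even row -> WS.
Chart row 6 tiled across columns 1-12: P K P P P K P P P K P P
WS: work from column 12 back to column 1 (reverse the tiled row), swapping K<->P (O and / unchanged).
Row 12 as worked: K K P K K K P K K K P K
Stitch 9 in working order -> K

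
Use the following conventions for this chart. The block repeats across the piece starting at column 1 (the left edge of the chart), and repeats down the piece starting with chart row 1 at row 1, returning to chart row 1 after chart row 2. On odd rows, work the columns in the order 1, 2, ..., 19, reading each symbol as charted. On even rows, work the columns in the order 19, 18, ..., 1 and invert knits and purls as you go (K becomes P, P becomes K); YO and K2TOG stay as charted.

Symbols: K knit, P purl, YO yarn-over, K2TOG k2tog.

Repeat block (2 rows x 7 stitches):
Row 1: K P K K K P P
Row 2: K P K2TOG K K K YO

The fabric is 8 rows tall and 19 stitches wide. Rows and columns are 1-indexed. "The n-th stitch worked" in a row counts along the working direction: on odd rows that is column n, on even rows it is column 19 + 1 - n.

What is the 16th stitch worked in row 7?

Row 7 uses chart row ((7-1) mod 2)+1 = 1. Row 7 is odd, so RS.
Chart row 1 tiled across columns 1-19: K P K K K P P K P K K K P P K P K K K
RS row: no reversal, no swap; stitch n worked = column n.
Counting 16 along the worked row gives P.

== STITCH ==
P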